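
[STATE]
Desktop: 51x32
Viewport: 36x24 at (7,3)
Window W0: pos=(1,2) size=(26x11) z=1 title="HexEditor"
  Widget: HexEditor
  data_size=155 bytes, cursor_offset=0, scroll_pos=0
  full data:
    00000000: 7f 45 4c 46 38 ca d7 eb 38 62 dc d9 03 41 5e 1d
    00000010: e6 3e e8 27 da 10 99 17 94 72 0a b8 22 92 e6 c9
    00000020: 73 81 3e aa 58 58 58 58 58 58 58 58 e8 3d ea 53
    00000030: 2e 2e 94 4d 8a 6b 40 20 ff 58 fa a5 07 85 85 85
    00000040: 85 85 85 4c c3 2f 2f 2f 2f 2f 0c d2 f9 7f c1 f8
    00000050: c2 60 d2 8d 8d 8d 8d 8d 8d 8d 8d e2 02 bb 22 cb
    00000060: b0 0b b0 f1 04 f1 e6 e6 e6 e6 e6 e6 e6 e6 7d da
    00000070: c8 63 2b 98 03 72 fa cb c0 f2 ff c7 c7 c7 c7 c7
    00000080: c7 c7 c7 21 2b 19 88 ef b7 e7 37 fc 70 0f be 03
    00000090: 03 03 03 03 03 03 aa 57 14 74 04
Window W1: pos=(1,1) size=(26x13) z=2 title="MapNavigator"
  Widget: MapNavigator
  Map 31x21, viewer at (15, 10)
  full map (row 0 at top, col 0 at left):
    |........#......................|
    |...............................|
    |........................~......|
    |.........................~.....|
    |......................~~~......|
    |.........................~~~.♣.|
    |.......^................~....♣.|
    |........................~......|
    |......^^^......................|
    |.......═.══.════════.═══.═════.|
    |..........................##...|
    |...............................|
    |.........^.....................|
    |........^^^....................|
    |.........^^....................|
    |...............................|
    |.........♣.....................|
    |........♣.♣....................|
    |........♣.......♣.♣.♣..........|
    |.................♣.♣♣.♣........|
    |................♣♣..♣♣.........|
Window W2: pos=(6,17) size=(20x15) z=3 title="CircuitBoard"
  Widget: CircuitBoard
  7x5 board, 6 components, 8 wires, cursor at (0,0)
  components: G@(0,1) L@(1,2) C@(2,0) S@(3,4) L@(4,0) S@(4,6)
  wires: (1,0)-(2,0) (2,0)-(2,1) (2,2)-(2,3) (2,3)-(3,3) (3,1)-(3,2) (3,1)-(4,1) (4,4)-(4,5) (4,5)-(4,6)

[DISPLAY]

───────────────────┨                
................~..┃                
................~..┃                
^..................┃                
.══.════════.═══.══┃                
.......@..........#┃                
...................┃                
.^.................┃                
^^^................┃                
.^^................┃                
━━━━━━━━━━━━━━━━━━━┛                
                                    
                                    
                                    
━━━━━━━━━━━━━━━━━━┓                 
 CircuitBoard     ┃                 
──────────────────┨                 
   0 1 2 3 4 5 6  ┃                 
0  [.]  G         ┃                 
                  ┃                 
1   ·       L     ┃                 
    │             ┃                 
2   C ─ ·   · ─ · ┃                 
                │ ┃                 


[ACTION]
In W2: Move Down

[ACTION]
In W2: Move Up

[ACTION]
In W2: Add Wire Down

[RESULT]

───────────────────┨                
................~..┃                
................~..┃                
^..................┃                
.══.════════.═══.══┃                
.......@..........#┃                
...................┃                
.^.................┃                
^^^................┃                
.^^................┃                
━━━━━━━━━━━━━━━━━━━┛                
                                    
                                    
                                    
━━━━━━━━━━━━━━━━━━┓                 
 CircuitBoard     ┃                 
──────────────────┨                 
   0 1 2 3 4 5 6  ┃                 
0  [.]  G         ┃                 
    │             ┃                 
1   ·       L     ┃                 
    │             ┃                 
2   C ─ ·   · ─ · ┃                 
                │ ┃                 


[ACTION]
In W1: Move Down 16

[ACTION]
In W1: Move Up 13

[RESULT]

───────────────────┨                
.................~.┃                
..............~~~..┃                
.................~~┃                
................~..┃                
.......@........~..┃                
^..................┃                
.══.════════.═══.══┃                
..................#┃                
...................┃                
━━━━━━━━━━━━━━━━━━━┛                
                                    
                                    
                                    
━━━━━━━━━━━━━━━━━━┓                 
 CircuitBoard     ┃                 
──────────────────┨                 
   0 1 2 3 4 5 6  ┃                 
0  [.]  G         ┃                 
    │             ┃                 
1   ·       L     ┃                 
    │             ┃                 
2   C ─ ·   · ─ · ┃                 
                │ ┃                 


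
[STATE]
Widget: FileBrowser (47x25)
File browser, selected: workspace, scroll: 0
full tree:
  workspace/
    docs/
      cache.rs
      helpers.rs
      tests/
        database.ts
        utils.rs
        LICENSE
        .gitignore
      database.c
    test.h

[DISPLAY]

> [-] workspace/                               
    [+] docs/                                  
    test.h                                     
                                               
                                               
                                               
                                               
                                               
                                               
                                               
                                               
                                               
                                               
                                               
                                               
                                               
                                               
                                               
                                               
                                               
                                               
                                               
                                               
                                               
                                               


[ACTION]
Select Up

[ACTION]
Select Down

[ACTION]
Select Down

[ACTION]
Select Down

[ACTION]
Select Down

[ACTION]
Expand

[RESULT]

  [-] workspace/                               
    [+] docs/                                  
  > test.h                                     
                                               
                                               
                                               
                                               
                                               
                                               
                                               
                                               
                                               
                                               
                                               
                                               
                                               
                                               
                                               
                                               
                                               
                                               
                                               
                                               
                                               
                                               


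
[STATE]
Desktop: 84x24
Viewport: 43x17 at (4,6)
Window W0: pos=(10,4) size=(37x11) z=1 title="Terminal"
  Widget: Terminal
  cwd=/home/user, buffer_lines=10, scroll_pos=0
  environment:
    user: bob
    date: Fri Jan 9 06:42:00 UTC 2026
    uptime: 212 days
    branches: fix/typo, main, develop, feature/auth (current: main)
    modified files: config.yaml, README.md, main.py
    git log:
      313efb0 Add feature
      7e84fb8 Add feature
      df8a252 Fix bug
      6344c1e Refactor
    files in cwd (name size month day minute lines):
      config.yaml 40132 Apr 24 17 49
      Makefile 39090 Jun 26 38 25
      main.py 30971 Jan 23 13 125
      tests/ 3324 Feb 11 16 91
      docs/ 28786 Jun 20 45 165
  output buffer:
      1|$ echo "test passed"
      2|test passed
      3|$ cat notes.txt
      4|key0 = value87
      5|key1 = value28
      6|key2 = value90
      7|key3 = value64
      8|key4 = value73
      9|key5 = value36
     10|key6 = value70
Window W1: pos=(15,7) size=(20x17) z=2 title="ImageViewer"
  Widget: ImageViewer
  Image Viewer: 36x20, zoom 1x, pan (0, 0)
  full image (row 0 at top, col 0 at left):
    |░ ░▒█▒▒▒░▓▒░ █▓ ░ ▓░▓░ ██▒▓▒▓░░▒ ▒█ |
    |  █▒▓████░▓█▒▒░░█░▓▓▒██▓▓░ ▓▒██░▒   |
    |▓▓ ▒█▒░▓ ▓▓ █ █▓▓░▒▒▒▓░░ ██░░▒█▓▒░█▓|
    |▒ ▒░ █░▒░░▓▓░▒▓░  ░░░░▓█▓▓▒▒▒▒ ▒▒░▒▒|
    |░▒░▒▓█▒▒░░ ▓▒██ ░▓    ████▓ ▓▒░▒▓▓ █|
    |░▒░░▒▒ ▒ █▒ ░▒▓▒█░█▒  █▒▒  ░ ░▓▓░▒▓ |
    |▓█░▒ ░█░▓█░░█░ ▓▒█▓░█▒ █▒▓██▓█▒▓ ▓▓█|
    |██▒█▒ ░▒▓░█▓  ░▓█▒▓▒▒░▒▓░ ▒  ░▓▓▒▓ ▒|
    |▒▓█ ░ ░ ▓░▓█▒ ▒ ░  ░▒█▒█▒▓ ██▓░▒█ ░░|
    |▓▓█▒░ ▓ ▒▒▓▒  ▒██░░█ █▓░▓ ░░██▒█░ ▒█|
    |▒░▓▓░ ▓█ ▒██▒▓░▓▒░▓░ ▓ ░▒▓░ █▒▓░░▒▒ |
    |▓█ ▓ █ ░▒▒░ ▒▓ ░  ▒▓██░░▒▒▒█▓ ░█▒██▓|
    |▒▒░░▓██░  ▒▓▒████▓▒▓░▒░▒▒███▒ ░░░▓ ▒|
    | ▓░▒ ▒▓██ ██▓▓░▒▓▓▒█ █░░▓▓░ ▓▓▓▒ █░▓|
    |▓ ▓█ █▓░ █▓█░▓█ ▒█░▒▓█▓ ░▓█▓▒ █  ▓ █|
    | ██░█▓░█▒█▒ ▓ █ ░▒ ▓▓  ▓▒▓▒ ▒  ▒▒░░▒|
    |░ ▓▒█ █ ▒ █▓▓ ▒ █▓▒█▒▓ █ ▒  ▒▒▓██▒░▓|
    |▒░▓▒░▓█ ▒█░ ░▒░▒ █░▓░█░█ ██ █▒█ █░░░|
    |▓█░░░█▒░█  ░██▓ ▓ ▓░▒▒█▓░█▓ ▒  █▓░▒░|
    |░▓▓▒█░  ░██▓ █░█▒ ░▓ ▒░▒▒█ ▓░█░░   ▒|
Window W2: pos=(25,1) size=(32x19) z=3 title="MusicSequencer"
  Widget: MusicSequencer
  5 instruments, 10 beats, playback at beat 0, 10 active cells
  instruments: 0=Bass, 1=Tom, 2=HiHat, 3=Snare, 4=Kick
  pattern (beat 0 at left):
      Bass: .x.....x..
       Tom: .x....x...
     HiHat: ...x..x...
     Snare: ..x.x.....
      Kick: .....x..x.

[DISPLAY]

      ┠──────────────┃   Tom·█····█···     
      ┃$ ec┏━━━━━━━━━┃ HiHat···█··█···     
      ┃test┃ ImageVie┃ Snare··█·█·····     
      ┃$ ca┠─────────┃  Kick·····█··█·     
      ┃key0┃░ ░▒█▒▒▒░┃                     
      ┃key1┃  █▒▓████┃                     
      ┃key2┃▓▓ ▒█▒░▓ ┃                     
      ┃key3┃▒ ▒░ █░▒░┃                     
      ┗━━━━┃░▒░▒▓█▒▒░┃                     
           ┃░▒░░▒▒ ▒ ┃                     
           ┃▓█░▒ ░█░▓┃                     
           ┃██▒█▒ ░▒▓┃                     
           ┃▒▓█ ░ ░ ▓┃                     
           ┃▓▓█▒░ ▓ ▒┗━━━━━━━━━━━━━━━━━━━━━
           ┃▒░▓▓░ ▓█ ▒██▒▓░▓▒░┃            
           ┃▓█ ▓ █ ░▒▒░ ▒▓ ░  ┃            
           ┃▒▒░░▓██░  ▒▓▒████▓┃            


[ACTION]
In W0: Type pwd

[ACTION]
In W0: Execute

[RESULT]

      ┠──────────────┃   Tom·█····█···     
      ┃key3┏━━━━━━━━━┃ HiHat···█··█···     
      ┃key4┃ ImageVie┃ Snare··█·█·····     
      ┃key5┠─────────┃  Kick·····█··█·     
      ┃key6┃░ ░▒█▒▒▒░┃                     
      ┃$ pw┃  █▒▓████┃                     
      ┃/hom┃▓▓ ▒█▒░▓ ┃                     
      ┃$ █ ┃▒ ▒░ █░▒░┃                     
      ┗━━━━┃░▒░▒▓█▒▒░┃                     
           ┃░▒░░▒▒ ▒ ┃                     
           ┃▓█░▒ ░█░▓┃                     
           ┃██▒█▒ ░▒▓┃                     
           ┃▒▓█ ░ ░ ▓┃                     
           ┃▓▓█▒░ ▓ ▒┗━━━━━━━━━━━━━━━━━━━━━
           ┃▒░▓▓░ ▓█ ▒██▒▓░▓▒░┃            
           ┃▓█ ▓ █ ░▒▒░ ▒▓ ░  ┃            
           ┃▒▒░░▓██░  ▒▓▒████▓┃            


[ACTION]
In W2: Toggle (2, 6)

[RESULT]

      ┠──────────────┃   Tom·█····█···     
      ┃key3┏━━━━━━━━━┃ HiHat···█······     
      ┃key4┃ ImageVie┃ Snare··█·█·····     
      ┃key5┠─────────┃  Kick·····█··█·     
      ┃key6┃░ ░▒█▒▒▒░┃                     
      ┃$ pw┃  █▒▓████┃                     
      ┃/hom┃▓▓ ▒█▒░▓ ┃                     
      ┃$ █ ┃▒ ▒░ █░▒░┃                     
      ┗━━━━┃░▒░▒▓█▒▒░┃                     
           ┃░▒░░▒▒ ▒ ┃                     
           ┃▓█░▒ ░█░▓┃                     
           ┃██▒█▒ ░▒▓┃                     
           ┃▒▓█ ░ ░ ▓┃                     
           ┃▓▓█▒░ ▓ ▒┗━━━━━━━━━━━━━━━━━━━━━
           ┃▒░▓▓░ ▓█ ▒██▒▓░▓▒░┃            
           ┃▓█ ▓ █ ░▒▒░ ▒▓ ░  ┃            
           ┃▒▒░░▓██░  ▒▓▒████▓┃            


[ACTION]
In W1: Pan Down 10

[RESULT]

      ┠──────────────┃   Tom·█····█···     
      ┃key3┏━━━━━━━━━┃ HiHat···█······     
      ┃key4┃ ImageVie┃ Snare··█·█·····     
      ┃key5┠─────────┃  Kick·····█··█·     
      ┃key6┃▒░▓▓░ ▓█ ┃                     
      ┃$ pw┃▓█ ▓ █ ░▒┃                     
      ┃/hom┃▒▒░░▓██░ ┃                     
      ┃$ █ ┃ ▓░▒ ▒▓██┃                     
      ┗━━━━┃▓ ▓█ █▓░ ┃                     
           ┃ ██░█▓░█▒┃                     
           ┃░ ▓▒█ █ ▒┃                     
           ┃▒░▓▒░▓█ ▒┃                     
           ┃▓█░░░█▒░█┃                     
           ┃░▓▓▒█░  ░┗━━━━━━━━━━━━━━━━━━━━━
           ┃                  ┃            
           ┃                  ┃            
           ┃                  ┃            


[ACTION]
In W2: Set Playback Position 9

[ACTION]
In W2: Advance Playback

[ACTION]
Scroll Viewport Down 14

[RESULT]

      ┃key3┏━━━━━━━━━┃ HiHat···█······     
      ┃key4┃ ImageVie┃ Snare··█·█·····     
      ┃key5┠─────────┃  Kick·····█··█·     
      ┃key6┃▒░▓▓░ ▓█ ┃                     
      ┃$ pw┃▓█ ▓ █ ░▒┃                     
      ┃/hom┃▒▒░░▓██░ ┃                     
      ┃$ █ ┃ ▓░▒ ▒▓██┃                     
      ┗━━━━┃▓ ▓█ █▓░ ┃                     
           ┃ ██░█▓░█▒┃                     
           ┃░ ▓▒█ █ ▒┃                     
           ┃▒░▓▒░▓█ ▒┃                     
           ┃▓█░░░█▒░█┃                     
           ┃░▓▓▒█░  ░┗━━━━━━━━━━━━━━━━━━━━━
           ┃                  ┃            
           ┃                  ┃            
           ┃                  ┃            
           ┗━━━━━━━━━━━━━━━━━━┛            


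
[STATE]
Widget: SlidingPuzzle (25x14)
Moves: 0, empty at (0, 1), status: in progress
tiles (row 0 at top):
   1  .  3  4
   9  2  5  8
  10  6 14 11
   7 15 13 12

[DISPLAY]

┌────┬────┬────┬────┐    
│  1 │    │  3 │  4 │    
├────┼────┼────┼────┤    
│  9 │  2 │  5 │  8 │    
├────┼────┼────┼────┤    
│ 10 │  6 │ 14 │ 11 │    
├────┼────┼────┼────┤    
│  7 │ 15 │ 13 │ 12 │    
└────┴────┴────┴────┘    
Moves: 0                 
                         
                         
                         
                         


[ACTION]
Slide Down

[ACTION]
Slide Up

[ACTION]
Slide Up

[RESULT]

┌────┬────┬────┬────┐    
│  1 │  2 │  3 │  4 │    
├────┼────┼────┼────┤    
│  9 │  6 │  5 │  8 │    
├────┼────┼────┼────┤    
│ 10 │    │ 14 │ 11 │    
├────┼────┼────┼────┤    
│  7 │ 15 │ 13 │ 12 │    
└────┴────┴────┴────┘    
Moves: 2                 
                         
                         
                         
                         


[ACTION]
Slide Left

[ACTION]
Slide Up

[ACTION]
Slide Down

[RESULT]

┌────┬────┬────┬────┐    
│  1 │  2 │  3 │  4 │    
├────┼────┼────┼────┤    
│  9 │  6 │  5 │  8 │    
├────┼────┼────┼────┤    
│ 10 │ 14 │    │ 11 │    
├────┼────┼────┼────┤    
│  7 │ 15 │ 13 │ 12 │    
└────┴────┴────┴────┘    
Moves: 5                 
                         
                         
                         
                         


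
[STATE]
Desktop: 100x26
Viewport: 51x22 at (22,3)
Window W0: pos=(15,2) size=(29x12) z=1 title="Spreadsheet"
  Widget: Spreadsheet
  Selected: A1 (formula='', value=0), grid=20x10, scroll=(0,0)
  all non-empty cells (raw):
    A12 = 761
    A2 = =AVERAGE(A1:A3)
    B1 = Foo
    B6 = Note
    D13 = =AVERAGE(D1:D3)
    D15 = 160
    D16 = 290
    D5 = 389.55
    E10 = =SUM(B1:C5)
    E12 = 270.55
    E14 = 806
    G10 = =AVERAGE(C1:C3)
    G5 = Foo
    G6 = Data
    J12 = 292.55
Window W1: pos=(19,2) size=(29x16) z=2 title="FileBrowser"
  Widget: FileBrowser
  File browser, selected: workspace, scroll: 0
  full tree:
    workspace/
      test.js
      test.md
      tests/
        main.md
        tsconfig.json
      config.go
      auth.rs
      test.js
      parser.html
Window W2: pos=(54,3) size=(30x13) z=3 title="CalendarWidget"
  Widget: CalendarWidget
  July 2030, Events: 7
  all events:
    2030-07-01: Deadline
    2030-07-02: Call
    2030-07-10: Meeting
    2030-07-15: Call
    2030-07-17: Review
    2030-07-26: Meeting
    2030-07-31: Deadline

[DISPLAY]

ileBrowser               ┃      ┏━━━━━━━━━━━━━━━━━━
─────────────────────────┨      ┃ CalendarWidget   
[-] workspace/           ┃      ┠──────────────────
  test.js                ┃      ┃         July 2030
  test.md                ┃      ┃Mo Tu We Th Fr Sa 
  [+] tests/             ┃      ┃ 1*  2*  3  4  5  
  config.go              ┃      ┃ 8  9 10* 11 12 13
  auth.rs                ┃      ┃15* 16 17* 18 19 2
  test.js                ┃      ┃22 23 24 25 26* 27
  parser.html            ┃      ┃29 30 31*         
                         ┃      ┃                  
                         ┃      ┃                  
                         ┃      ┗━━━━━━━━━━━━━━━━━━
                         ┃                         
━━━━━━━━━━━━━━━━━━━━━━━━━┛                         
                                                   
                                                   
                                                   
                                                   
                                                   
                                                   
                                                   


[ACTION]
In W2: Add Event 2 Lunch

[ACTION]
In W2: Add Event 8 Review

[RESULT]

ileBrowser               ┃      ┏━━━━━━━━━━━━━━━━━━
─────────────────────────┨      ┃ CalendarWidget   
[-] workspace/           ┃      ┠──────────────────
  test.js                ┃      ┃         July 2030
  test.md                ┃      ┃Mo Tu We Th Fr Sa 
  [+] tests/             ┃      ┃ 1*  2*  3  4  5  
  config.go              ┃      ┃ 8*  9 10* 11 12 1
  auth.rs                ┃      ┃15* 16 17* 18 19 2
  test.js                ┃      ┃22 23 24 25 26* 27
  parser.html            ┃      ┃29 30 31*         
                         ┃      ┃                  
                         ┃      ┃                  
                         ┃      ┗━━━━━━━━━━━━━━━━━━
                         ┃                         
━━━━━━━━━━━━━━━━━━━━━━━━━┛                         
                                                   
                                                   
                                                   
                                                   
                                                   
                                                   
                                                   


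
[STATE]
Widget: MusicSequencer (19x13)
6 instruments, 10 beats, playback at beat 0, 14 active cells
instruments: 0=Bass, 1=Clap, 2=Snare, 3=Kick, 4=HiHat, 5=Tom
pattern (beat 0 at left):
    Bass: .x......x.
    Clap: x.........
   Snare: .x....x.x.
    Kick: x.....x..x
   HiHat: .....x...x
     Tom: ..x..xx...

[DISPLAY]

      ▼123456789   
  Bass·█······█·   
  Clap█·········   
 Snare·█····█·█·   
  Kick█·····█··█   
 HiHat·····█···█   
   Tom··█··██···   
                   
                   
                   
                   
                   
                   


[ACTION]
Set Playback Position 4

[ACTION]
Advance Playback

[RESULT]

      01234▼6789   
  Bass·█······█·   
  Clap█·········   
 Snare·█····█·█·   
  Kick█·····█··█   
 HiHat·····█···█   
   Tom··█··██···   
                   
                   
                   
                   
                   
                   


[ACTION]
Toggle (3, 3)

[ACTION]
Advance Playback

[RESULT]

      012345▼789   
  Bass·█······█·   
  Clap█·········   
 Snare·█····█·█·   
  Kick█··█··█··█   
 HiHat·····█···█   
   Tom··█··██···   
                   
                   
                   
                   
                   
                   


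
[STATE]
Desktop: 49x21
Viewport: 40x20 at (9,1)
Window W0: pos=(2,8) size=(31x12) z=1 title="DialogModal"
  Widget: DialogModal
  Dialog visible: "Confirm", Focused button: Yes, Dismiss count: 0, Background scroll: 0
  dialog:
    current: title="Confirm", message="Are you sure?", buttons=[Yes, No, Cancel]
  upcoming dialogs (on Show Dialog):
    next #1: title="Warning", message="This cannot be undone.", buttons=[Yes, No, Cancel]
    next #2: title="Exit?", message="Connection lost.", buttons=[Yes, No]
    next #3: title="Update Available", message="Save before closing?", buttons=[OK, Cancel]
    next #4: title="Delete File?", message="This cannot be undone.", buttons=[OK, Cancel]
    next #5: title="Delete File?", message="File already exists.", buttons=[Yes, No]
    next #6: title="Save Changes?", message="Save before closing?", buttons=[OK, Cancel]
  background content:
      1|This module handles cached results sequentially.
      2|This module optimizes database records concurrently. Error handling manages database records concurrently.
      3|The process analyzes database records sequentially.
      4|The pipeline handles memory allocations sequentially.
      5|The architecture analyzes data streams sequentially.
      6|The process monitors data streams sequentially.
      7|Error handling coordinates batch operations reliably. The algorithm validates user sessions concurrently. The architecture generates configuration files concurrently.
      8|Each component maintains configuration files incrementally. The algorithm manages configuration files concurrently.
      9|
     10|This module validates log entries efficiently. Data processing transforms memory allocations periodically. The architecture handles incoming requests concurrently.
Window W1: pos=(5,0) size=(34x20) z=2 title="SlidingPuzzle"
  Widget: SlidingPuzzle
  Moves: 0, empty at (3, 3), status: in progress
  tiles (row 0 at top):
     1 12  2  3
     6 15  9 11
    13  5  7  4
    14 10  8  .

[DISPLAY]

idingPuzzle                  ┃          
─────────────────────────────┨          
──┬────┬────┬────┐           ┃          
1 │ 12 │  2 │  3 │           ┃          
──┼────┼────┼────┤           ┃          
6 │ 15 │  9 │ 11 │           ┃          
──┼────┼────┼────┤           ┃          
3 │  5 │  7 │  4 │           ┃          
──┼────┼────┼────┤           ┃          
4 │ 10 │  8 │    │           ┃          
──┴────┴────┴────┘           ┃          
es: 0                        ┃          
                             ┃          
                             ┃          
                             ┃          
                             ┃          
                             ┃          
                             ┃          
━━━━━━━━━━━━━━━━━━━━━━━━━━━━━┛          
                                        


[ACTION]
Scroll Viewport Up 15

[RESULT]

━━━━━━━━━━━━━━━━━━━━━━━━━━━━━┓          
idingPuzzle                  ┃          
─────────────────────────────┨          
──┬────┬────┬────┐           ┃          
1 │ 12 │  2 │  3 │           ┃          
──┼────┼────┼────┤           ┃          
6 │ 15 │  9 │ 11 │           ┃          
──┼────┼────┼────┤           ┃          
3 │  5 │  7 │  4 │           ┃          
──┼────┼────┼────┤           ┃          
4 │ 10 │  8 │    │           ┃          
──┴────┴────┴────┘           ┃          
es: 0                        ┃          
                             ┃          
                             ┃          
                             ┃          
                             ┃          
                             ┃          
                             ┃          
━━━━━━━━━━━━━━━━━━━━━━━━━━━━━┛          


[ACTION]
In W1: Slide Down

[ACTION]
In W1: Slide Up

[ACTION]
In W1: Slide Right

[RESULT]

━━━━━━━━━━━━━━━━━━━━━━━━━━━━━┓          
idingPuzzle                  ┃          
─────────────────────────────┨          
──┬────┬────┬────┐           ┃          
1 │ 12 │  2 │  3 │           ┃          
──┼────┼────┼────┤           ┃          
6 │ 15 │  9 │ 11 │           ┃          
──┼────┼────┼────┤           ┃          
3 │  5 │  7 │  4 │           ┃          
──┼────┼────┼────┤           ┃          
4 │ 10 │    │  8 │           ┃          
──┴────┴────┴────┘           ┃          
es: 3                        ┃          
                             ┃          
                             ┃          
                             ┃          
                             ┃          
                             ┃          
                             ┃          
━━━━━━━━━━━━━━━━━━━━━━━━━━━━━┛          


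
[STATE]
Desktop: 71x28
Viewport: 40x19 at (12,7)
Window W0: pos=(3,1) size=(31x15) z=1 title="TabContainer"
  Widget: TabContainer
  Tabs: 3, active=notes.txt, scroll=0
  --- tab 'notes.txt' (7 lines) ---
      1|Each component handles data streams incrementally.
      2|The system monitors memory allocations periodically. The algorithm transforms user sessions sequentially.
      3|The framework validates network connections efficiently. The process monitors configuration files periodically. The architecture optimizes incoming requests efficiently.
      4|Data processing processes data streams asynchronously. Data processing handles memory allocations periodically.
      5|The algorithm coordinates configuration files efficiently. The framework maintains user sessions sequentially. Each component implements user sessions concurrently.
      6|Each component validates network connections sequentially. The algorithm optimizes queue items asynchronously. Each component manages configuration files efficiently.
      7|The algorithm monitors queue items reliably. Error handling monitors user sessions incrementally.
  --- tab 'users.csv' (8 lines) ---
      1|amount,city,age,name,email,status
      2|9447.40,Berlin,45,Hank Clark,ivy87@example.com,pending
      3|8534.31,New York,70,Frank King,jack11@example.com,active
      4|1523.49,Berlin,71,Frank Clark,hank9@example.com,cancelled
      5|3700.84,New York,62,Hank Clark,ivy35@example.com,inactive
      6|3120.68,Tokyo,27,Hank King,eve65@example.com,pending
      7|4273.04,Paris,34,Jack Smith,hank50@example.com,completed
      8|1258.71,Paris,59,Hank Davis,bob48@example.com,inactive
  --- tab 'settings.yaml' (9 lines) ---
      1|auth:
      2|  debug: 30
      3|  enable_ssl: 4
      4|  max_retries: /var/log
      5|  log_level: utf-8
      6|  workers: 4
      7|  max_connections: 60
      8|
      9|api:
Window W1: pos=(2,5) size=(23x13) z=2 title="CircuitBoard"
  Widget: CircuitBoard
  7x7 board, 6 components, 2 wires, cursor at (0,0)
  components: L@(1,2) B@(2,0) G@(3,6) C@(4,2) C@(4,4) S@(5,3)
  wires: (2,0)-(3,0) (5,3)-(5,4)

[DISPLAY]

────────────┨emory al┃                  
3 4 5 6     ┃es netwo┃                  
            ┃sses dat┃                  
            ┃ates con┃                  
   L        ┃tes netw┃                  
            ┃s queue ┃                  
            ┃        ┃                  
            ┃        ┃                  
            ┃━━━━━━━━┛                  
            ┃                           
━━━━━━━━━━━━┛                           
                                        
                                        
                                        
                                        
                                        
                                        
                                        
                                        


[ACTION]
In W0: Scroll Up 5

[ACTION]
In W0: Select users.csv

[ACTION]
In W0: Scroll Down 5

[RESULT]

────────────┨ Smith,h┃                  
3 4 5 6     ┃ Davis,b┃                  
            ┃        ┃                  
            ┃        ┃                  
   L        ┃        ┃                  
            ┃        ┃                  
            ┃        ┃                  
            ┃        ┃                  
            ┃━━━━━━━━┛                  
            ┃                           
━━━━━━━━━━━━┛                           
                                        
                                        
                                        
                                        
                                        
                                        
                                        
                                        


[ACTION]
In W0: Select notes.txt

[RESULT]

────────────┨emory al┃                  
3 4 5 6     ┃es netwo┃                  
            ┃sses dat┃                  
            ┃ates con┃                  
   L        ┃tes netw┃                  
            ┃s queue ┃                  
            ┃        ┃                  
            ┃        ┃                  
            ┃━━━━━━━━┛                  
            ┃                           
━━━━━━━━━━━━┛                           
                                        
                                        
                                        
                                        
                                        
                                        
                                        
                                        


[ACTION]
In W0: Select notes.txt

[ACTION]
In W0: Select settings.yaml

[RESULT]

────────────┨        ┃                  
3 4 5 6     ┃        ┃                  
            ┃og      ┃                  
            ┃        ┃                  
   L        ┃        ┃                  
            ┃        ┃                  
            ┃        ┃                  
            ┃        ┃                  
            ┃━━━━━━━━┛                  
            ┃                           
━━━━━━━━━━━━┛                           
                                        
                                        
                                        
                                        
                                        
                                        
                                        
                                        


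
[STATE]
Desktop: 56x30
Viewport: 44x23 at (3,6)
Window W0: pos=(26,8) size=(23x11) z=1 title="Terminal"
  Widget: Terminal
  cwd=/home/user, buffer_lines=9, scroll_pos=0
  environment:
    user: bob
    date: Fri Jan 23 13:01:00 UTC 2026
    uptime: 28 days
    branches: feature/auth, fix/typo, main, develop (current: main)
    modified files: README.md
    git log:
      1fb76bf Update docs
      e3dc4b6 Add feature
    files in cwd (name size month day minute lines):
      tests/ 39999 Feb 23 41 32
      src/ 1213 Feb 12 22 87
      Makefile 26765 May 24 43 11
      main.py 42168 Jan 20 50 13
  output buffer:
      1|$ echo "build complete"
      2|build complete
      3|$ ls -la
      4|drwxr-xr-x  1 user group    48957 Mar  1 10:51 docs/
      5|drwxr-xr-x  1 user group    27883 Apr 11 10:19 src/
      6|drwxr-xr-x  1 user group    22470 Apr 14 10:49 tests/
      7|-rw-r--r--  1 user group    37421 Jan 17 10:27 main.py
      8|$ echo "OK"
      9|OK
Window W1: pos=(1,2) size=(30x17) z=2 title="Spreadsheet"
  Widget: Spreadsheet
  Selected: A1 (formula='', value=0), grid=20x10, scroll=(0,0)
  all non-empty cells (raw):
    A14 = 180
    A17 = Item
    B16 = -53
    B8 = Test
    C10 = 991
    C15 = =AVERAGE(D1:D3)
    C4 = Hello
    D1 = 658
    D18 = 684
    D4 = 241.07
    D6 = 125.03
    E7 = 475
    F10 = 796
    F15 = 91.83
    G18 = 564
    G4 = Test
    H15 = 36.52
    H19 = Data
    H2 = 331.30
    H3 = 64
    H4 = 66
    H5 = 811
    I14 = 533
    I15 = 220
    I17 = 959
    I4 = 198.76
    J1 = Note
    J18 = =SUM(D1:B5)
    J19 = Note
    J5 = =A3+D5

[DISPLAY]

      A       B       C    ┃                
---------------------------┃                
 1      [0]       0       0┃━━━━━━━━━━━━━━━━
 2        0       0       0┃minal           
 3        0       0       0┃────────────────
 4        0       0Hello   ┃ho "build comple
 5        0       0       0┃d complete      
 6        0       0       0┃ -la            
 7        0       0       0┃r-xr-x  1 user g
 8        0Test           0┃r-xr-x  1 user g
 9        0       0       0┃r-xr-x  1 user g
10        0       0     991┃r--r--  1 user g
━━━━━━━━━━━━━━━━━━━━━━━━━━━┛━━━━━━━━━━━━━━━━
                                            
                                            
                                            
                                            
                                            
                                            
                                            
                                            
                                            
                                            


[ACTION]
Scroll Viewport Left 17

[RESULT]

 ┃       A       B       C    ┃             
 ┃----------------------------┃             
 ┃  1      [0]       0       0┃━━━━━━━━━━━━━
 ┃  2        0       0       0┃minal        
 ┃  3        0       0       0┃─────────────
 ┃  4        0       0Hello   ┃ho "build com
 ┃  5        0       0       0┃d complete   
 ┃  6        0       0       0┃ -la         
 ┃  7        0       0       0┃r-xr-x  1 use
 ┃  8        0Test           0┃r-xr-x  1 use
 ┃  9        0       0       0┃r-xr-x  1 use
 ┃ 10        0       0     991┃r--r--  1 use
 ┗━━━━━━━━━━━━━━━━━━━━━━━━━━━━┛━━━━━━━━━━━━━
                                            
                                            
                                            
                                            
                                            
                                            
                                            
                                            
                                            
                                            


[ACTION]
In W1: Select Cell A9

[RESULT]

 ┃       A       B       C    ┃             
 ┃----------------------------┃             
 ┃  1        0       0       0┃━━━━━━━━━━━━━
 ┃  2        0       0       0┃minal        
 ┃  3        0       0       0┃─────────────
 ┃  4        0       0Hello   ┃ho "build com
 ┃  5        0       0       0┃d complete   
 ┃  6        0       0       0┃ -la         
 ┃  7        0       0       0┃r-xr-x  1 use
 ┃  8        0Test           0┃r-xr-x  1 use
 ┃  9      [0]       0       0┃r-xr-x  1 use
 ┃ 10        0       0     991┃r--r--  1 use
 ┗━━━━━━━━━━━━━━━━━━━━━━━━━━━━┛━━━━━━━━━━━━━
                                            
                                            
                                            
                                            
                                            
                                            
                                            
                                            
                                            
                                            


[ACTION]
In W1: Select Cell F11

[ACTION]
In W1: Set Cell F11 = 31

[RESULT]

 ┃       A       B       C    ┃             
 ┃----------------------------┃             
 ┃  1        0       0       0┃━━━━━━━━━━━━━
 ┃  2        0       0       0┃minal        
 ┃  3        0       0       0┃─────────────
 ┃  4        0       0Hello   ┃ho "build com
 ┃  5        0       0       0┃d complete   
 ┃  6        0       0       0┃ -la         
 ┃  7        0       0       0┃r-xr-x  1 use
 ┃  8        0Test           0┃r-xr-x  1 use
 ┃  9        0       0       0┃r-xr-x  1 use
 ┃ 10        0       0     991┃r--r--  1 use
 ┗━━━━━━━━━━━━━━━━━━━━━━━━━━━━┛━━━━━━━━━━━━━
                                            
                                            
                                            
                                            
                                            
                                            
                                            
                                            
                                            
                                            


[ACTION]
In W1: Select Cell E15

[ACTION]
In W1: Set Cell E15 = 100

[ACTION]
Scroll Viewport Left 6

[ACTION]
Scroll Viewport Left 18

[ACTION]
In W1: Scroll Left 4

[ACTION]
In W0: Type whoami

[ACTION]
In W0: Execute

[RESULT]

 ┃       A       B       C    ┃             
 ┃----------------------------┃             
 ┃  1        0       0       0┃━━━━━━━━━━━━━
 ┃  2        0       0       0┃minal        
 ┃  3        0       0       0┃─────────────
 ┃  4        0       0Hello   ┃r-xr-x  1 use
 ┃  5        0       0       0┃r--r--  1 use
 ┃  6        0       0       0┃ho "OK"      
 ┃  7        0       0       0┃             
 ┃  8        0Test           0┃oami         
 ┃  9        0       0       0┃             
 ┃ 10        0       0     991┃             
 ┗━━━━━━━━━━━━━━━━━━━━━━━━━━━━┛━━━━━━━━━━━━━
                                            
                                            
                                            
                                            
                                            
                                            
                                            
                                            
                                            
                                            
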